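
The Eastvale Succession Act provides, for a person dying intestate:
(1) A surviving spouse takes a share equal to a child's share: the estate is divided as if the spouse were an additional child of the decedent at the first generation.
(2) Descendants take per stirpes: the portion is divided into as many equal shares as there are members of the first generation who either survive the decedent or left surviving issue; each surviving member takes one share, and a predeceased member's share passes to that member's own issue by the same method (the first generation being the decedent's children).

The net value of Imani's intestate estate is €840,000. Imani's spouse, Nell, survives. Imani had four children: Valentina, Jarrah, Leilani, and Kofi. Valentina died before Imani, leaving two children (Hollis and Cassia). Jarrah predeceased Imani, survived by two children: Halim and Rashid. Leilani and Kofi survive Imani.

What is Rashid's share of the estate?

Rashid receives €84,000.

The spouse counts as an additional share at the children's level, so there are 5 primary shares of €168,000. Nell takes one such share (€168,000).
The children's combined portion (€672,000) is divided into 4 shares of €168,000: Leilani and Kofi each take €168,000; Valentina's €168,000 share passes to Valentina's issue; Jarrah's €168,000 share passes to Jarrah's issue.
Valentina's share (€168,000) is divided into 2 shares of €84,000: Hollis and Cassia each take €84,000.
Jarrah's share (€168,000) is divided into 2 shares of €84,000: Halim and Rashid each take €84,000.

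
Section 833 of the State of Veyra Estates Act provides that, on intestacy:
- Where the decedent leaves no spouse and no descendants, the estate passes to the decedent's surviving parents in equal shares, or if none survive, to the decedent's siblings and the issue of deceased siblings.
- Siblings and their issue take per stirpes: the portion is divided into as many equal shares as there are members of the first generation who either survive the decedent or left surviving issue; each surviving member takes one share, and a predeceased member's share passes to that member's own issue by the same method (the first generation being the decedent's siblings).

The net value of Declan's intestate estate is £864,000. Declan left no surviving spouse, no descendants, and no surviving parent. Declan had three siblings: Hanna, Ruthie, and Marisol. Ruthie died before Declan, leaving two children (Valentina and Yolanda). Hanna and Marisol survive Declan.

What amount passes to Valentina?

Valentina receives £144,000.

The entire £864,000 passes to the siblings and their issue.
That amount (£864,000) is divided into 3 shares of £288,000: Hanna and Marisol each take £288,000; Ruthie's £288,000 share passes to Ruthie's issue.
Ruthie's share (£288,000) is divided into 2 shares of £144,000: Valentina and Yolanda each take £144,000.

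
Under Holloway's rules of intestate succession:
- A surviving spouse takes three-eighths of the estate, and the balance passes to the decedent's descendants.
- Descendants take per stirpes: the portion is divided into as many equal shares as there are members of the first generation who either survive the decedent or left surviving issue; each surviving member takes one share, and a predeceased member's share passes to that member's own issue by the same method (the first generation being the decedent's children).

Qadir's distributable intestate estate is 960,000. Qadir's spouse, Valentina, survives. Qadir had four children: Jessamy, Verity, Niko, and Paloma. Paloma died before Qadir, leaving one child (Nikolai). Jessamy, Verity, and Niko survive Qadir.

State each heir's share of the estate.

Valentina takes three-eighths of 960,000 = 360,000. The remaining 600,000 passes to the descendants.
The descendants' portion (600,000) is divided into 4 shares of 150,000: Jessamy, Verity, and Niko each take 150,000; Paloma's 150,000 share passes to Paloma's issue.
Paloma's share (150,000) passes entirely to Nikolai.

Valentina: 360,000; Jessamy: 150,000; Verity: 150,000; Niko: 150,000; Nikolai: 150,000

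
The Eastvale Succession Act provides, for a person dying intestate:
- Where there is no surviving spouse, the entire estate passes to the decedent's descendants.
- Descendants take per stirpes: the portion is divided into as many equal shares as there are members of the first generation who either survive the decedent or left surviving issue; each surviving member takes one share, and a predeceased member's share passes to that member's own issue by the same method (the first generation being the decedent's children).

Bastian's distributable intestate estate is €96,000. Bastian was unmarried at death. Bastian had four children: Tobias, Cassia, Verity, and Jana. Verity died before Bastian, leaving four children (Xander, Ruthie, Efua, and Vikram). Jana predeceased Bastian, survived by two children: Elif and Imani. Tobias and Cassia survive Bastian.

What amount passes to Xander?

Xander receives €6,000.

The entire €96,000 passes to the descendants.
That amount (€96,000) is divided into 4 shares of €24,000: Tobias and Cassia each take €24,000; Verity's €24,000 share passes to Verity's issue; Jana's €24,000 share passes to Jana's issue.
Verity's share (€24,000) is divided into 4 shares of €6,000: Xander, Ruthie, Efua, and Vikram each take €6,000.
Jana's share (€24,000) is divided into 2 shares of €12,000: Elif and Imani each take €12,000.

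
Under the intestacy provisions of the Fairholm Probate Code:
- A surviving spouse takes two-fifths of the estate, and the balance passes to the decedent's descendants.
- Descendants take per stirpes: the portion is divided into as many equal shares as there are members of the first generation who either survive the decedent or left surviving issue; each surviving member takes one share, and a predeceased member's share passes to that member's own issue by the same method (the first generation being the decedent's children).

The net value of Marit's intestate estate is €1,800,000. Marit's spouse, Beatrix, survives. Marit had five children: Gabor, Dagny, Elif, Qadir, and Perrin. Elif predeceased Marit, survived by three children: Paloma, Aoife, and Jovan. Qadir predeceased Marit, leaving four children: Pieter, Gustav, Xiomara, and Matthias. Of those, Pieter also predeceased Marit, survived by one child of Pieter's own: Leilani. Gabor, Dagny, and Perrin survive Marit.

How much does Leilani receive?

Beatrix takes two-fifths of €1,800,000 = €720,000. The remaining €1,080,000 passes to the descendants.
The descendants' portion (€1,080,000) is divided into 5 shares of €216,000: Gabor, Dagny, and Perrin each take €216,000; Elif's €216,000 share passes to Elif's issue; Qadir's €216,000 share passes to Qadir's issue.
Elif's share (€216,000) is divided into 3 shares of €72,000: Paloma, Aoife, and Jovan each take €72,000.
Qadir's share (€216,000) is divided into 4 shares of €54,000: Gustav, Xiomara, and Matthias each take €54,000; Pieter's €54,000 share passes to Pieter's issue.
Pieter's share (€54,000) passes entirely to Leilani.

Leilani receives €54,000.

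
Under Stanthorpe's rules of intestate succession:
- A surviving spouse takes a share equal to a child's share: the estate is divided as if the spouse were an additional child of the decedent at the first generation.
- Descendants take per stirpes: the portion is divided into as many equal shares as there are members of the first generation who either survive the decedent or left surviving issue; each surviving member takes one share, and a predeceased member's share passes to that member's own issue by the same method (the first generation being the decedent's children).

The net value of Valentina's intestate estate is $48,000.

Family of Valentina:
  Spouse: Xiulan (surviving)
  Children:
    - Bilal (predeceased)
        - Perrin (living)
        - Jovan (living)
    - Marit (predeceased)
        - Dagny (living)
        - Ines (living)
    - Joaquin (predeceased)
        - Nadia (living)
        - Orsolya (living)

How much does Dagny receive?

Dagny receives $6,000.

The spouse counts as an additional share at the children's level, so there are 4 primary shares of $12,000. Xiulan takes one such share ($12,000).
The children's combined portion ($36,000) is divided into 3 shares of $12,000: Bilal's $12,000 share passes to Bilal's issue; Marit's $12,000 share passes to Marit's issue; Joaquin's $12,000 share passes to Joaquin's issue.
Bilal's share ($12,000) is divided into 2 shares of $6,000: Perrin and Jovan each take $6,000.
Marit's share ($12,000) is divided into 2 shares of $6,000: Dagny and Ines each take $6,000.
Joaquin's share ($12,000) is divided into 2 shares of $6,000: Nadia and Orsolya each take $6,000.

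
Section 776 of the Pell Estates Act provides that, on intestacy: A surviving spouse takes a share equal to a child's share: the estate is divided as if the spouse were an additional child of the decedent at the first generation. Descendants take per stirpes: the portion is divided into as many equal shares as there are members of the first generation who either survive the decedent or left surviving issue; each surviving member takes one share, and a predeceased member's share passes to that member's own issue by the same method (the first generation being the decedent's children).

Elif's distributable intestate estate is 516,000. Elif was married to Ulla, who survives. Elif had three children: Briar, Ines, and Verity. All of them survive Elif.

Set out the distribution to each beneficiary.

Ulla: 129,000; Briar: 129,000; Ines: 129,000; Verity: 129,000

The spouse counts as an additional share at the children's level, so there are 4 primary shares of 129,000. Ulla takes one such share (129,000).
The children's combined portion (387,000) is divided into 3 shares of 129,000: Briar, Ines, and Verity each take 129,000.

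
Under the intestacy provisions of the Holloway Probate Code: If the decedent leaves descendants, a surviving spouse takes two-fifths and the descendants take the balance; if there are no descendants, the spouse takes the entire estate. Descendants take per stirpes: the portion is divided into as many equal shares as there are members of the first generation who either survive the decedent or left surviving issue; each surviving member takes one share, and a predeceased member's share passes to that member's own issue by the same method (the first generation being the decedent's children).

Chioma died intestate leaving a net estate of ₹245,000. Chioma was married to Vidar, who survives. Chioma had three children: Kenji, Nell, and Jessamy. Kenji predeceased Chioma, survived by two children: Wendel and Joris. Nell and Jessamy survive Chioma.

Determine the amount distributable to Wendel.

Wendel receives ₹24,500.

Vidar takes two-fifths of ₹245,000 = ₹98,000. The remaining ₹147,000 passes to the descendants.
The descendants' portion (₹147,000) is divided into 3 shares of ₹49,000: Nell and Jessamy each take ₹49,000; Kenji's ₹49,000 share passes to Kenji's issue.
Kenji's share (₹49,000) is divided into 2 shares of ₹24,500: Wendel and Joris each take ₹24,500.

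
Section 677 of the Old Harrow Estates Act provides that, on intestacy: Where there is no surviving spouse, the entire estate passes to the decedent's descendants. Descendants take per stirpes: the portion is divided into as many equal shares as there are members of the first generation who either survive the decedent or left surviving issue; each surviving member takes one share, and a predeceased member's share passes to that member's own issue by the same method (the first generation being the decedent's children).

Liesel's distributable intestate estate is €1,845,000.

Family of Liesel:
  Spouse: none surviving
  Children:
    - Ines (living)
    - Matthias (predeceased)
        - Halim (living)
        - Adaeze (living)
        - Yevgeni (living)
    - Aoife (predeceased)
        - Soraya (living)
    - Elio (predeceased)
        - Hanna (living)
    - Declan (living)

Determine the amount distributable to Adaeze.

Adaeze receives €123,000.

The entire €1,845,000 passes to the descendants.
That amount (€1,845,000) is divided into 5 shares of €369,000: Ines and Declan each take €369,000; Matthias's €369,000 share passes to Matthias's issue; Aoife's €369,000 share passes to Aoife's issue; Elio's €369,000 share passes to Elio's issue.
Matthias's share (€369,000) is divided into 3 shares of €123,000: Halim, Adaeze, and Yevgeni each take €123,000.
Aoife's share (€369,000) passes entirely to Soraya.
Elio's share (€369,000) passes entirely to Hanna.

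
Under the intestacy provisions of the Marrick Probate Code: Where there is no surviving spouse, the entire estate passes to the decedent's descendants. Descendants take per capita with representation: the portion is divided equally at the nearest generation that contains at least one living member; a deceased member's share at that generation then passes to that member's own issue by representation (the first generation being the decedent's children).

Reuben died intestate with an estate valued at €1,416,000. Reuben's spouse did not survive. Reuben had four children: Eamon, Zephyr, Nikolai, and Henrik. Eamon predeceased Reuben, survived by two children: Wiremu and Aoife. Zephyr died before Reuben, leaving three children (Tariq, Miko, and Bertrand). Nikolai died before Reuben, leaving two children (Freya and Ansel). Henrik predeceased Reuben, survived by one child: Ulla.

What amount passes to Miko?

The entire €1,416,000 passes to the descendants.
No child survives, so the initial division is made at the grandchildren's generation.
That amount (€1,416,000) is divided into 8 shares of €177,000: Wiremu, Aoife, Tariq, Miko, Bertrand, Freya, Ansel, and Ulla each take €177,000.

Miko receives €177,000.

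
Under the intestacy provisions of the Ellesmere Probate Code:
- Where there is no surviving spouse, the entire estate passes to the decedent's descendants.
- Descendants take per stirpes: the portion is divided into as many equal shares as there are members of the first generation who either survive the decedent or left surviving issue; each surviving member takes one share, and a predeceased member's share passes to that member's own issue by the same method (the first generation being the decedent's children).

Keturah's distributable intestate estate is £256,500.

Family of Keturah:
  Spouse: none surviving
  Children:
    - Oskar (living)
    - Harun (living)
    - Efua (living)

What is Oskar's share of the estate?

The entire £256,500 passes to the descendants.
That amount (£256,500) is divided into 3 shares of £85,500: Oskar, Harun, and Efua each take £85,500.

Oskar receives £85,500.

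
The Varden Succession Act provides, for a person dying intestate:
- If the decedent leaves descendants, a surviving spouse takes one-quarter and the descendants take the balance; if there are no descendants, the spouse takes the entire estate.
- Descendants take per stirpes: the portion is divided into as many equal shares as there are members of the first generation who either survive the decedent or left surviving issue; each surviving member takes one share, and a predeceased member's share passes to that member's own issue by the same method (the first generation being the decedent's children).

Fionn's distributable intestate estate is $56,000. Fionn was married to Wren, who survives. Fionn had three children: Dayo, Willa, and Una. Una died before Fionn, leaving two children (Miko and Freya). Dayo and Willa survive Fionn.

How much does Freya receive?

Wren takes one-quarter of $56,000 = $14,000. The remaining $42,000 passes to the descendants.
The descendants' portion ($42,000) is divided into 3 shares of $14,000: Dayo and Willa each take $14,000; Una's $14,000 share passes to Una's issue.
Una's share ($14,000) is divided into 2 shares of $7,000: Miko and Freya each take $7,000.

Freya receives $7,000.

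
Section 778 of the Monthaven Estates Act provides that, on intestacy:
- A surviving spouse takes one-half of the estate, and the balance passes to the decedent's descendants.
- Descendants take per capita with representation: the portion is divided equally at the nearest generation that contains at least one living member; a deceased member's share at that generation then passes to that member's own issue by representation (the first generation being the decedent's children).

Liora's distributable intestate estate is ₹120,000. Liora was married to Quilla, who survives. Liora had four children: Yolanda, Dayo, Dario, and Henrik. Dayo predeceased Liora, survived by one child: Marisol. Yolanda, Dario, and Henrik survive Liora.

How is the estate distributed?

Quilla takes one-half of ₹120,000 = ₹60,000. The remaining ₹60,000 passes to the descendants.
The descendants' portion (₹60,000) is divided into 4 shares of ₹15,000: Yolanda, Dario, and Henrik each take ₹15,000; Dayo's ₹15,000 share passes to Dayo's issue.
Dayo's share (₹15,000) passes entirely to Marisol.

Quilla: ₹60,000; Yolanda: ₹15,000; Marisol: ₹15,000; Dario: ₹15,000; Henrik: ₹15,000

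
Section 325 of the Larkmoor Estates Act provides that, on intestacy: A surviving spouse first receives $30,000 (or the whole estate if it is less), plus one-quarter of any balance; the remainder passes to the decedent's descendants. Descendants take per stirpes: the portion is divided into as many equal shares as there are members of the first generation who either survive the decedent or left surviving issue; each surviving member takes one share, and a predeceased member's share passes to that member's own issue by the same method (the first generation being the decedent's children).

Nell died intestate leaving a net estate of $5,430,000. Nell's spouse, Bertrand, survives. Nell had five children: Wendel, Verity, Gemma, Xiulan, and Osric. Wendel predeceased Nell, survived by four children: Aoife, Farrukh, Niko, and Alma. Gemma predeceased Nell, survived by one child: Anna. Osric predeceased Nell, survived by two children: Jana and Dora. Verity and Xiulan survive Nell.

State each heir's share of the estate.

Bertrand first takes $30,000, leaving a balance of $5,400,000. Bertrand then takes one-quarter of the balance ($1,350,000), for a total of $1,380,000. The remaining $4,050,000 passes to the descendants.
The descendants' portion ($4,050,000) is divided into 5 shares of $810,000: Verity and Xiulan each take $810,000; Wendel's $810,000 share passes to Wendel's issue; Gemma's $810,000 share passes to Gemma's issue; Osric's $810,000 share passes to Osric's issue.
Wendel's share ($810,000) is divided into 4 shares of $202,500: Aoife, Farrukh, Niko, and Alma each take $202,500.
Gemma's share ($810,000) passes entirely to Anna.
Osric's share ($810,000) is divided into 2 shares of $405,000: Jana and Dora each take $405,000.

Bertrand: $1,380,000; Aoife: $202,500; Farrukh: $202,500; Niko: $202,500; Alma: $202,500; Verity: $810,000; Anna: $810,000; Xiulan: $810,000; Jana: $405,000; Dora: $405,000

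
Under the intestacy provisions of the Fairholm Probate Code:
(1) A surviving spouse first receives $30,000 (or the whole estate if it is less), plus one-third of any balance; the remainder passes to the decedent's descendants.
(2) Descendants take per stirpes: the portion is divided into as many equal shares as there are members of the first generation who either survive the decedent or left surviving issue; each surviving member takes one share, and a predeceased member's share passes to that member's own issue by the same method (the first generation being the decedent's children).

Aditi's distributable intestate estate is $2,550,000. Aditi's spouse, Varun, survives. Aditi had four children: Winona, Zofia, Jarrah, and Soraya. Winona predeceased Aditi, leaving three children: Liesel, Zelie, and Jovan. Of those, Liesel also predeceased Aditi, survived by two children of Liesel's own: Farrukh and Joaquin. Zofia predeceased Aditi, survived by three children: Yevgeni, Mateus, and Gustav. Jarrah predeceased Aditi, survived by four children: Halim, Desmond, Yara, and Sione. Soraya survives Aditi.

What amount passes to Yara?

Varun first takes $30,000, leaving a balance of $2,520,000. Varun then takes one-third of the balance ($840,000), for a total of $870,000. The remaining $1,680,000 passes to the descendants.
The descendants' portion ($1,680,000) is divided into 4 shares of $420,000: Soraya takes $420,000; Winona's $420,000 share passes to Winona's issue; Zofia's $420,000 share passes to Zofia's issue; Jarrah's $420,000 share passes to Jarrah's issue.
Winona's share ($420,000) is divided into 3 shares of $140,000: Zelie and Jovan each take $140,000; Liesel's $140,000 share passes to Liesel's issue.
Liesel's share ($140,000) is divided into 2 shares of $70,000: Farrukh and Joaquin each take $70,000.
Zofia's share ($420,000) is divided into 3 shares of $140,000: Yevgeni, Mateus, and Gustav each take $140,000.
Jarrah's share ($420,000) is divided into 4 shares of $105,000: Halim, Desmond, Yara, and Sione each take $105,000.

Yara receives $105,000.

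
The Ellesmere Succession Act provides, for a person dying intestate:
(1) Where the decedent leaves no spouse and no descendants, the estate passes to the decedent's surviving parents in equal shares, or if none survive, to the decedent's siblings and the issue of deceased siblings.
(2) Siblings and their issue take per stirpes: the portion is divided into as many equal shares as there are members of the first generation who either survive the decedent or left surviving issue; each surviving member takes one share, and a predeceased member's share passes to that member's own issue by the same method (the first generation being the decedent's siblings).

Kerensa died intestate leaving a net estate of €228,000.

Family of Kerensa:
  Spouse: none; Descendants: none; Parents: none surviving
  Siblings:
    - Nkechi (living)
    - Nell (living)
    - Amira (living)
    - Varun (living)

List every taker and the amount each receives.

The entire €228,000 passes to the siblings and their issue.
That amount (€228,000) is divided into 4 shares of €57,000: Nkechi, Nell, Amira, and Varun each take €57,000.

Nkechi: €57,000; Nell: €57,000; Amira: €57,000; Varun: €57,000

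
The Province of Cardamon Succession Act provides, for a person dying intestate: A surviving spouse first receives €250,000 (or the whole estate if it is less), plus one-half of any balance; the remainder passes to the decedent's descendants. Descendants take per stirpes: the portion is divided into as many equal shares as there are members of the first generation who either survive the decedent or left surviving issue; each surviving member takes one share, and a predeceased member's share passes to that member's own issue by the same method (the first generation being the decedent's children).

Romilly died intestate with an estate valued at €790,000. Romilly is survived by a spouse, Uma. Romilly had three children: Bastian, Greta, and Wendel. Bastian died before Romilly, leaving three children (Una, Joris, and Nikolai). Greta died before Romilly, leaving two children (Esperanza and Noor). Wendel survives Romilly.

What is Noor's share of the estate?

Noor receives €45,000.

Uma first takes €250,000, leaving a balance of €540,000. Uma then takes one-half of the balance (€270,000), for a total of €520,000. The remaining €270,000 passes to the descendants.
The descendants' portion (€270,000) is divided into 3 shares of €90,000: Wendel takes €90,000; Bastian's €90,000 share passes to Bastian's issue; Greta's €90,000 share passes to Greta's issue.
Bastian's share (€90,000) is divided into 3 shares of €30,000: Una, Joris, and Nikolai each take €30,000.
Greta's share (€90,000) is divided into 2 shares of €45,000: Esperanza and Noor each take €45,000.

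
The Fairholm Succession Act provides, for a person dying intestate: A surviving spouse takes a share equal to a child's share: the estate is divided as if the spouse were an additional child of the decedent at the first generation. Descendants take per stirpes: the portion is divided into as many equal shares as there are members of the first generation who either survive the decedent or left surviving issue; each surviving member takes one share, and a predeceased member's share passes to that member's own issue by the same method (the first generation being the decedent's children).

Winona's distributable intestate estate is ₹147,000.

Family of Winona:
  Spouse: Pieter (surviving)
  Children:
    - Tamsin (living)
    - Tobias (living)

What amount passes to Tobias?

The spouse counts as an additional share at the children's level, so there are 3 primary shares of ₹49,000. Pieter takes one such share (₹49,000).
The children's combined portion (₹98,000) is divided into 2 shares of ₹49,000: Tamsin and Tobias each take ₹49,000.

Tobias receives ₹49,000.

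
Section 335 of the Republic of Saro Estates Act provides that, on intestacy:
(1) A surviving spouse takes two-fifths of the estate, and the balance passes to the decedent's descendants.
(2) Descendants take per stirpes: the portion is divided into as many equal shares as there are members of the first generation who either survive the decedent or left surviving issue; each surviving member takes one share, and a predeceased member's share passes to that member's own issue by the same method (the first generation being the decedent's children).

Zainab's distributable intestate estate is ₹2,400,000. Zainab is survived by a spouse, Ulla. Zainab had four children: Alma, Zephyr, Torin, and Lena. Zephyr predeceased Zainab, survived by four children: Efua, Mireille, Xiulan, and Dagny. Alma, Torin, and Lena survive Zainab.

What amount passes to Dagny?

Ulla takes two-fifths of ₹2,400,000 = ₹960,000. The remaining ₹1,440,000 passes to the descendants.
The descendants' portion (₹1,440,000) is divided into 4 shares of ₹360,000: Alma, Torin, and Lena each take ₹360,000; Zephyr's ₹360,000 share passes to Zephyr's issue.
Zephyr's share (₹360,000) is divided into 4 shares of ₹90,000: Efua, Mireille, Xiulan, and Dagny each take ₹90,000.

Dagny receives ₹90,000.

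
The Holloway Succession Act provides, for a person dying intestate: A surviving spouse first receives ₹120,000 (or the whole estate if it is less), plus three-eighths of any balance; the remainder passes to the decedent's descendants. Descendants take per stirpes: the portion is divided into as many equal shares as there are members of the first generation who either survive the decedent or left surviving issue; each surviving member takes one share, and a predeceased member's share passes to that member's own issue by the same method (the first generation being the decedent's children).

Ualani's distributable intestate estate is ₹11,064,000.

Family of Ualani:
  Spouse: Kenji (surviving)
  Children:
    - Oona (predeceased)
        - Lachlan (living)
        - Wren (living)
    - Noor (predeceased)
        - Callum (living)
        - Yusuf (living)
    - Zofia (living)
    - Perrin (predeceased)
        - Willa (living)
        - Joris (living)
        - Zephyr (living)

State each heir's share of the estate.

Kenji: ₹4,224,000; Lachlan: ₹855,000; Wren: ₹855,000; Callum: ₹855,000; Yusuf: ₹855,000; Zofia: ₹1,710,000; Willa: ₹570,000; Joris: ₹570,000; Zephyr: ₹570,000

Kenji first takes ₹120,000, leaving a balance of ₹10,944,000. Kenji then takes three-eighths of the balance (₹4,104,000), for a total of ₹4,224,000. The remaining ₹6,840,000 passes to the descendants.
The descendants' portion (₹6,840,000) is divided into 4 shares of ₹1,710,000: Zofia takes ₹1,710,000; Oona's ₹1,710,000 share passes to Oona's issue; Noor's ₹1,710,000 share passes to Noor's issue; Perrin's ₹1,710,000 share passes to Perrin's issue.
Oona's share (₹1,710,000) is divided into 2 shares of ₹855,000: Lachlan and Wren each take ₹855,000.
Noor's share (₹1,710,000) is divided into 2 shares of ₹855,000: Callum and Yusuf each take ₹855,000.
Perrin's share (₹1,710,000) is divided into 3 shares of ₹570,000: Willa, Joris, and Zephyr each take ₹570,000.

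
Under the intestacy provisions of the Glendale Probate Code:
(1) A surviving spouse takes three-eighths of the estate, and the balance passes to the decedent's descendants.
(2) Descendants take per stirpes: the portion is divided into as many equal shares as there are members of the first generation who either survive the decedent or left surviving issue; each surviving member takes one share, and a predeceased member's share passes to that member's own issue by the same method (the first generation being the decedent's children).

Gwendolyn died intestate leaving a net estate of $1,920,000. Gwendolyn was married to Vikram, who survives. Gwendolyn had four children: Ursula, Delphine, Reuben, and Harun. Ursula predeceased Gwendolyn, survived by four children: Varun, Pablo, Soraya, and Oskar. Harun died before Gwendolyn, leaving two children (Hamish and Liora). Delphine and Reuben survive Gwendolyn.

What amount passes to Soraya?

Soraya receives $75,000.

Vikram takes three-eighths of $1,920,000 = $720,000. The remaining $1,200,000 passes to the descendants.
The descendants' portion ($1,200,000) is divided into 4 shares of $300,000: Delphine and Reuben each take $300,000; Ursula's $300,000 share passes to Ursula's issue; Harun's $300,000 share passes to Harun's issue.
Ursula's share ($300,000) is divided into 4 shares of $75,000: Varun, Pablo, Soraya, and Oskar each take $75,000.
Harun's share ($300,000) is divided into 2 shares of $150,000: Hamish and Liora each take $150,000.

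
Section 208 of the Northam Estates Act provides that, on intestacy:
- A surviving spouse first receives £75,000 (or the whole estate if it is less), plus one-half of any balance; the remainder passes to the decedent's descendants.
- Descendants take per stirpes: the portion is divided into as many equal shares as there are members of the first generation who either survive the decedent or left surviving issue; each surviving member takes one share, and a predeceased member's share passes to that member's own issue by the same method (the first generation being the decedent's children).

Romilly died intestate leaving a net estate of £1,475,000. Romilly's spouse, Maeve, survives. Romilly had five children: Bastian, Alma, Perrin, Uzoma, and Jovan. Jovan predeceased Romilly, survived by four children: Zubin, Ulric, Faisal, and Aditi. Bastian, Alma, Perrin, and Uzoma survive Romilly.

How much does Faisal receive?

Maeve first takes £75,000, leaving a balance of £1,400,000. Maeve then takes one-half of the balance (£700,000), for a total of £775,000. The remaining £700,000 passes to the descendants.
The descendants' portion (£700,000) is divided into 5 shares of £140,000: Bastian, Alma, Perrin, and Uzoma each take £140,000; Jovan's £140,000 share passes to Jovan's issue.
Jovan's share (£140,000) is divided into 4 shares of £35,000: Zubin, Ulric, Faisal, and Aditi each take £35,000.

Faisal receives £35,000.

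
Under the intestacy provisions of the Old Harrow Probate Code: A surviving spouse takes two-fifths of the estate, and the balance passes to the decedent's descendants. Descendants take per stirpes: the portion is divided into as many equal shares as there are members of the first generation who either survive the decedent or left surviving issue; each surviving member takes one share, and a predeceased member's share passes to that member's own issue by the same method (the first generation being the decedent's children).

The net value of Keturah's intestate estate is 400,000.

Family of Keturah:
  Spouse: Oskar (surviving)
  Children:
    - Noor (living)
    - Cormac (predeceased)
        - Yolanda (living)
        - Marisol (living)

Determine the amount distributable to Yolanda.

Yolanda receives 60,000.

Oskar takes two-fifths of 400,000 = 160,000. The remaining 240,000 passes to the descendants.
The descendants' portion (240,000) is divided into 2 shares of 120,000: Noor takes 120,000; Cormac's 120,000 share passes to Cormac's issue.
Cormac's share (120,000) is divided into 2 shares of 60,000: Yolanda and Marisol each take 60,000.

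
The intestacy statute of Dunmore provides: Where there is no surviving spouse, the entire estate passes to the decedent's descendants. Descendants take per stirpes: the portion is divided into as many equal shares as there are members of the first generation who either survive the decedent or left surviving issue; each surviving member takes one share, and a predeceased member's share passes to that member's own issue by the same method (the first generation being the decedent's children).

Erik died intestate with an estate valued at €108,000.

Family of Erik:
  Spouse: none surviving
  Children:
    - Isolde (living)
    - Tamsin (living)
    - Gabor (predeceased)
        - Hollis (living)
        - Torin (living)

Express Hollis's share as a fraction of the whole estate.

The entire €108,000 passes to the descendants.
That amount (€108,000) is divided into 3 shares of €36,000: Isolde and Tamsin each take €36,000; Gabor's €36,000 share passes to Gabor's issue.
Gabor's share (€36,000) is divided into 2 shares of €18,000: Hollis and Torin each take €18,000.

Hollis receives 1/6 of the estate.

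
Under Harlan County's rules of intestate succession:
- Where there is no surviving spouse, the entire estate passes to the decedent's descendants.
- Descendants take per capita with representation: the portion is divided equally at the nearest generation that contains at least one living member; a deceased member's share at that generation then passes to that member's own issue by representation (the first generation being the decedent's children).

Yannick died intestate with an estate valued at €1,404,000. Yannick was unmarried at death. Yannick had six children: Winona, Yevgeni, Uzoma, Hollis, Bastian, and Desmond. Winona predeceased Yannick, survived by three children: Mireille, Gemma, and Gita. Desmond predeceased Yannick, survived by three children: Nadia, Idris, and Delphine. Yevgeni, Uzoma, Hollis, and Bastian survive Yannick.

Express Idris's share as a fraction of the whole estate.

Idris receives 1/18 of the estate.

The entire €1,404,000 passes to the descendants.
That amount (€1,404,000) is divided into 6 shares of €234,000: Yevgeni, Uzoma, Hollis, and Bastian each take €234,000; Winona's €234,000 share passes to Winona's issue; Desmond's €234,000 share passes to Desmond's issue.
Winona's share (€234,000) is divided into 3 shares of €78,000: Mireille, Gemma, and Gita each take €78,000.
Desmond's share (€234,000) is divided into 3 shares of €78,000: Nadia, Idris, and Delphine each take €78,000.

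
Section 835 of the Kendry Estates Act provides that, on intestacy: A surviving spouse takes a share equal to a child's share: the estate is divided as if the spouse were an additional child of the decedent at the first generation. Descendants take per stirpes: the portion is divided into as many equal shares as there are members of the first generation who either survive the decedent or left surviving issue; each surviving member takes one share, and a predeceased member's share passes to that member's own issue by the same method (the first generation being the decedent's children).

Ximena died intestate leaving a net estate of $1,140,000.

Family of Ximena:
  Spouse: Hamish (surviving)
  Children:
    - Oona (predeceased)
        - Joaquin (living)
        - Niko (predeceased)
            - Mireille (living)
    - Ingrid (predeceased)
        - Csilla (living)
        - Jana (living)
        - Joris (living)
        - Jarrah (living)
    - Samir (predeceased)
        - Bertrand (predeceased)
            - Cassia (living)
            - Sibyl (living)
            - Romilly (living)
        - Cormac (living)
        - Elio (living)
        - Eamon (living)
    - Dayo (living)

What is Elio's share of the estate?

The spouse counts as an additional share at the children's level, so there are 5 primary shares of $228,000. Hamish takes one such share ($228,000).
The children's combined portion ($912,000) is divided into 4 shares of $228,000: Dayo takes $228,000; Oona's $228,000 share passes to Oona's issue; Ingrid's $228,000 share passes to Ingrid's issue; Samir's $228,000 share passes to Samir's issue.
Oona's share ($228,000) is divided into 2 shares of $114,000: Joaquin takes $114,000; Niko's $114,000 share passes to Niko's issue.
Niko's share ($114,000) passes entirely to Mireille.
Ingrid's share ($228,000) is divided into 4 shares of $57,000: Csilla, Jana, Joris, and Jarrah each take $57,000.
Samir's share ($228,000) is divided into 4 shares of $57,000: Cormac, Elio, and Eamon each take $57,000; Bertrand's $57,000 share passes to Bertrand's issue.
Bertrand's share ($57,000) is divided into 3 shares of $19,000: Cassia, Sibyl, and Romilly each take $19,000.

Elio receives $57,000.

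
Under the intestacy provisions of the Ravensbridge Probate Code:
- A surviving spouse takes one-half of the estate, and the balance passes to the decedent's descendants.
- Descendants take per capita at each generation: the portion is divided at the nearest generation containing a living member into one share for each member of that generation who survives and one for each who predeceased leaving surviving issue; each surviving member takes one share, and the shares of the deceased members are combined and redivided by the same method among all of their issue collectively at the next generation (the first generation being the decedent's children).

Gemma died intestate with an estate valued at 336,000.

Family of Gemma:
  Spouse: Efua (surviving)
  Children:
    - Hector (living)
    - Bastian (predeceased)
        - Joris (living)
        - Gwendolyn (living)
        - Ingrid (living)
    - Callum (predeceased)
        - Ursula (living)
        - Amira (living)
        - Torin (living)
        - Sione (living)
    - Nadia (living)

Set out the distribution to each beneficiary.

Efua takes one-half of 336,000 = 168,000. The remaining 168,000 passes to the descendants.
The descendants' portion (168,000) is divided at the children's generation into 4 shares of 42,000. Hector and Nadia each take 42,000. The 2 shares of the deceased (Bastian and Callum) are combined into a pool of 84,000.
That pool (84,000) is divided at the grandchildren's generation equally among Joris, Gwendolyn, Ingrid, Ursula, Amira, Torin, and Sione: 12,000 each.

Efua: 168,000; Hector: 42,000; Joris: 12,000; Gwendolyn: 12,000; Ingrid: 12,000; Ursula: 12,000; Amira: 12,000; Torin: 12,000; Sione: 12,000; Nadia: 42,000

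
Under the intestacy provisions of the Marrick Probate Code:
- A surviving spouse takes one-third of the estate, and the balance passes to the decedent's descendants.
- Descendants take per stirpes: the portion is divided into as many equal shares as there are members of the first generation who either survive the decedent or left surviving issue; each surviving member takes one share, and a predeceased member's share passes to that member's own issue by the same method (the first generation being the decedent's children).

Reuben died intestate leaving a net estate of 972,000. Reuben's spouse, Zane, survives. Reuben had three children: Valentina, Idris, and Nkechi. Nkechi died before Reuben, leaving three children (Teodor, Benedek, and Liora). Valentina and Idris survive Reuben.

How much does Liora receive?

Zane takes one-third of 972,000 = 324,000. The remaining 648,000 passes to the descendants.
The descendants' portion (648,000) is divided into 3 shares of 216,000: Valentina and Idris each take 216,000; Nkechi's 216,000 share passes to Nkechi's issue.
Nkechi's share (216,000) is divided into 3 shares of 72,000: Teodor, Benedek, and Liora each take 72,000.

Liora receives 72,000.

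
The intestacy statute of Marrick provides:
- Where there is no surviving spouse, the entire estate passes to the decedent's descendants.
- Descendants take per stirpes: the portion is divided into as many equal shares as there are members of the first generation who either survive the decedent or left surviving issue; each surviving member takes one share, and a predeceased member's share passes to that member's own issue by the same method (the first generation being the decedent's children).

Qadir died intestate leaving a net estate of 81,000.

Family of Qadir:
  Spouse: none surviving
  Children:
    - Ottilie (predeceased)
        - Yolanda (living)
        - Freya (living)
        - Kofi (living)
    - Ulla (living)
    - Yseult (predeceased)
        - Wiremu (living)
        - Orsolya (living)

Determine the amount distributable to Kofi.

Kofi receives 9,000.

The entire 81,000 passes to the descendants.
That amount (81,000) is divided into 3 shares of 27,000: Ulla takes 27,000; Ottilie's 27,000 share passes to Ottilie's issue; Yseult's 27,000 share passes to Yseult's issue.
Ottilie's share (27,000) is divided into 3 shares of 9,000: Yolanda, Freya, and Kofi each take 9,000.
Yseult's share (27,000) is divided into 2 shares of 13,500: Wiremu and Orsolya each take 13,500.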